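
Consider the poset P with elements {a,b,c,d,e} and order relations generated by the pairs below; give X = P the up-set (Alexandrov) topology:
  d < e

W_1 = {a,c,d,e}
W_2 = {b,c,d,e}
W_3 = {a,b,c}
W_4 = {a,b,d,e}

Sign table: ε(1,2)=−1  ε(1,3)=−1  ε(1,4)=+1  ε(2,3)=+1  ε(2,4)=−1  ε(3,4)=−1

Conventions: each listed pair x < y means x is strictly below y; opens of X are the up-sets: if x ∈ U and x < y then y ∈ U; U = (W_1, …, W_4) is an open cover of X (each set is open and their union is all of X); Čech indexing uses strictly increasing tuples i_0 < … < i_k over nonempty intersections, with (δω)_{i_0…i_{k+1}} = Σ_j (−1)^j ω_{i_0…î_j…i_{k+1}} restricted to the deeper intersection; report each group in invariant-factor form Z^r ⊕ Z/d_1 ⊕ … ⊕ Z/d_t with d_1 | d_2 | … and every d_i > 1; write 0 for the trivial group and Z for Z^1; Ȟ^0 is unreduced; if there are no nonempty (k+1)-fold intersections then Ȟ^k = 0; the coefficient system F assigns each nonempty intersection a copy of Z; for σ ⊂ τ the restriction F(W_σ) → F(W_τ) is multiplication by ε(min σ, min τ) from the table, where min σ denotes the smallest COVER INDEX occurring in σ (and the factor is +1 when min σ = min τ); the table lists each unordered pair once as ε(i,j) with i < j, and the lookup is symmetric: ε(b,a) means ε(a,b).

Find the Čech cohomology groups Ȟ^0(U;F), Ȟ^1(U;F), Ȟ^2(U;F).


nerve of the cover:
  W12={c,d,e} W13={a,c} W14={a,d,e} W23={b,c} W24={b,d,e} W34={a,b}
  W123={c} W124={d,e} W134={a} W234={b}
C dims 4,6,4; δ0: rk 3, SNF 1^3; δ1: rk 3, SNF 1^3
Ȟ^0 = (4 − 3) − 0 = 1, so Ȟ^0 ≅ Z
Ȟ^1 = (6 − 3) − 3 = 0, so Ȟ^1 ≅ 0
Ȟ^2 = (4 − 0) − 3 = 1, so Ȟ^2 ≅ Z

Ȟ^0 = Z; Ȟ^1 = 0; Ȟ^2 = Z


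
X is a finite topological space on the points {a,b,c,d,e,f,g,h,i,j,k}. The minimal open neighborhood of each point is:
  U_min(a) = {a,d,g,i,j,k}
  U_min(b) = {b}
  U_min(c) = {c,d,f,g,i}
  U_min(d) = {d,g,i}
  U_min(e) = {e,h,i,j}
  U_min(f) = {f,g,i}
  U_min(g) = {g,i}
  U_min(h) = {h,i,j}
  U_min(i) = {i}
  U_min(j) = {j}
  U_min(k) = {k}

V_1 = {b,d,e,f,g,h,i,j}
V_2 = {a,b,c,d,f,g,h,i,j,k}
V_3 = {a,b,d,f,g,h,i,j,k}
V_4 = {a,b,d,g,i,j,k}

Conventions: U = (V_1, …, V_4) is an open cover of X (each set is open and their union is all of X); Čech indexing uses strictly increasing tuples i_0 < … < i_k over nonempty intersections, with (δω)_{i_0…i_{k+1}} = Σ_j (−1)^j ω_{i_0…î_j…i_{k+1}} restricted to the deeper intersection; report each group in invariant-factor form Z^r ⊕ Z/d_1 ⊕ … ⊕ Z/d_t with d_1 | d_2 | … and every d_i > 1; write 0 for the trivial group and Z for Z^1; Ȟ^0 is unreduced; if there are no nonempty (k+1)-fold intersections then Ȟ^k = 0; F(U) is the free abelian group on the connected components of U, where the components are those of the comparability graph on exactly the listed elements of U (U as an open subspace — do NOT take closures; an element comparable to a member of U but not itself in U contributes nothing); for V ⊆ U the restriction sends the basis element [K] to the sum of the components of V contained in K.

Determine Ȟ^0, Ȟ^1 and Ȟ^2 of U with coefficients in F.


Ȟ^0(U;F) ≅ Z^2, Ȟ^1(U;F) ≅ 0 and Ȟ^2(U;F) ≅ 0

nerve of the cover:
  V12={b,d,f,g,h,i,j} V13={b,d,f,g,h,i,j} V14={b,d,g,i,j} V23={a,b,d,f,g,h,i,j,k} V24={a,b,d,g,i,j,k} V34={a,b,d,g,i,j,k}
  V123={b,d,f,g,h,i,j} V124={b,d,g,i,j} V134={b,d,g,i,j} V234={a,b,d,g,i,j,k}
  V1234={b,d,g,i,j}
components per intersection:
  V1: {b} {d,e,f,g,h,i,j}
  V2: {a,c,d,f,g,h,i,j,k} {b}
  V3: {a,d,f,g,h,i,j,k} {b}
  V4: {a,d,g,i,j,k} {b}
  V12: {b} {d,f,g,h,i,j}
  V13: {b} {d,f,g,h,i,j}
  V14: {b} {d,g,i} {j}
  V23: {a,d,f,g,h,i,j,k} {b}
  V24: {a,d,g,i,j,k} {b}
  V34: {a,d,g,i,j,k} {b}
  V123: {b} {d,f,g,h,i,j}
  V124: {b} {d,g,i} {j}
  V134: {b} {d,g,i} {j}
  V234: {a,d,g,i,j,k} {b}
  V1234: {b} {d,g,i} {j}
C dims 8,13,10,3; δ0: rk 6, SNF 1^6; δ1: rk 7, SNF 1^7; δ2: rk 3, SNF 1^3
Ȟ^0 = (8 − 6) − 0 = 2, so Ȟ^0 ≅ Z^2
Ȟ^1 = (13 − 7) − 6 = 0, so Ȟ^1 ≅ 0
Ȟ^2 = (10 − 3) − 7 = 0, so Ȟ^2 ≅ 0


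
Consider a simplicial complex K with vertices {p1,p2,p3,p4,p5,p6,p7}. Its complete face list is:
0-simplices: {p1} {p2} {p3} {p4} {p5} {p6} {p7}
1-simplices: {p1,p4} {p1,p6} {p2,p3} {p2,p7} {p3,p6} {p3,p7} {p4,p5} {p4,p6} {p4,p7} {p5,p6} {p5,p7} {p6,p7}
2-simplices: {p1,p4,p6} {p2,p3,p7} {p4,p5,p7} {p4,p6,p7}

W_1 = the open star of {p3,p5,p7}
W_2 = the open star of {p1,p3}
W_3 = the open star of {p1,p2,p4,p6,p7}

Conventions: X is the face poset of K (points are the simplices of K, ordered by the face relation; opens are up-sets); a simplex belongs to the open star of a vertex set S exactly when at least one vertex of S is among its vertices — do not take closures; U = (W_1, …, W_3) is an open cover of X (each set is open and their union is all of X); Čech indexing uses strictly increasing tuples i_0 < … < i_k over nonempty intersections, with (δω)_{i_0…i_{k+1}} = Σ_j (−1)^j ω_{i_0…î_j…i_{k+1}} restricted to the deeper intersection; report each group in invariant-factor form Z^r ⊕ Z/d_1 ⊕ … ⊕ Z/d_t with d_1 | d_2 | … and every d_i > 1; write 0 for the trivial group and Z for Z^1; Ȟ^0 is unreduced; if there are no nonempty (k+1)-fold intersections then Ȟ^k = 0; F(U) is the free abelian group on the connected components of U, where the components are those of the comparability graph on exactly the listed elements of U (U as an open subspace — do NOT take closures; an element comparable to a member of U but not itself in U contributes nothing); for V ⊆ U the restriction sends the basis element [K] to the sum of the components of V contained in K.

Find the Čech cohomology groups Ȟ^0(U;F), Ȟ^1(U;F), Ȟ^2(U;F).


intersection data:
  W1={{p3},{p5},{p7},{p2,p3},{p2,p7},{p3,p6},{p3,p7},{p4,p5},{p4,p7},{p5,p6},{p5,p7},{p6,p7},{p2,p3,p7},{p4,p5,p7},{p4,p6,p7}} W2={{p1},{p3},{p1,p4},{p1,p6},{p2,p3},{p3,p6},{p3,p7},{p1,p4,p6},{p2,p3,p7}} W3={{p1},{p2},{p4},{p6},{p7},{p1,p4},{p1,p6},{p2,p3},{p2,p7},{p3,p6},{p3,p7},{p4,p5},{p4,p6},{p4,p7},{p5,p6},{p5,p7},{p6,p7},{p1,p4,p6},{p2,p3,p7},{p4,p5,p7},{p4,p6,p7}}
  W12={{p3},{p2,p3},{p3,p6},{p3,p7},{p2,p3,p7}} W13={{p7},{p2,p3},{p2,p7},{p3,p6},{p3,p7},{p4,p5},{p4,p7},{p5,p6},{p5,p7},{p6,p7},{p2,p3,p7},{p4,p5,p7},{p4,p6,p7}} W23={{p1},{p1,p4},{p1,p6},{p2,p3},{p3,p6},{p3,p7},{p1,p4,p6},{p2,p3,p7}}
  W123={{p2,p3},{p3,p6},{p3,p7},{p2,p3,p7}}
components per intersection:
  W1: {{p3},{p5},{p7},{p2,p3},{p2,p7},{p3,p6},{p3,p7},{p4,p5},{p4,p7},{p5,p6},{p5,p7},{p6,p7},{p2,p3,p7},{p4,p5,p7},{p4,p6,p7}}
  W2: {{p1},{p1,p4},{p1,p6},{p1,p4,p6}} {{p3},{p2,p3},{p3,p6},{p3,p7},{p2,p3,p7}}
  W3: {{p1},{p2},{p4},{p6},{p7},{p1,p4},{p1,p6},{p2,p3},{p2,p7},{p3,p6},{p3,p7},{p4,p5},{p4,p6},{p4,p7},{p5,p6},{p5,p7},{p6,p7},{p1,p4,p6},{p2,p3,p7},{p4,p5,p7},{p4,p6,p7}}
  W12: {{p3},{p2,p3},{p3,p6},{p3,p7},{p2,p3,p7}}
  W13: {{p7},{p2,p3},{p2,p7},{p3,p7},{p4,p5},{p4,p7},{p5,p7},{p6,p7},{p2,p3,p7},{p4,p5,p7},{p4,p6,p7}} {{p3,p6}} {{p5,p6}}
  W23: {{p1},{p1,p4},{p1,p6},{p1,p4,p6}} {{p2,p3},{p3,p7},{p2,p3,p7}} {{p3,p6}}
  W123: {{p2,p3},{p3,p7},{p2,p3,p7}} {{p3,p6}}
C dims 4,7,2; δ0: rk 3, SNF 1^3; δ1: rk 2, SNF 1^2
Ȟ^0 = (4 − 3) − 0 = 1, so Ȟ^0 ≅ Z
Ȟ^1 = (7 − 2) − 3 = 2, so Ȟ^1 ≅ Z^2
Ȟ^2 = (2 − 0) − 2 = 0, so Ȟ^2 ≅ 0

Ȟ^0(U;F) ≅ Z, Ȟ^1(U;F) ≅ Z^2 and Ȟ^2(U;F) ≅ 0


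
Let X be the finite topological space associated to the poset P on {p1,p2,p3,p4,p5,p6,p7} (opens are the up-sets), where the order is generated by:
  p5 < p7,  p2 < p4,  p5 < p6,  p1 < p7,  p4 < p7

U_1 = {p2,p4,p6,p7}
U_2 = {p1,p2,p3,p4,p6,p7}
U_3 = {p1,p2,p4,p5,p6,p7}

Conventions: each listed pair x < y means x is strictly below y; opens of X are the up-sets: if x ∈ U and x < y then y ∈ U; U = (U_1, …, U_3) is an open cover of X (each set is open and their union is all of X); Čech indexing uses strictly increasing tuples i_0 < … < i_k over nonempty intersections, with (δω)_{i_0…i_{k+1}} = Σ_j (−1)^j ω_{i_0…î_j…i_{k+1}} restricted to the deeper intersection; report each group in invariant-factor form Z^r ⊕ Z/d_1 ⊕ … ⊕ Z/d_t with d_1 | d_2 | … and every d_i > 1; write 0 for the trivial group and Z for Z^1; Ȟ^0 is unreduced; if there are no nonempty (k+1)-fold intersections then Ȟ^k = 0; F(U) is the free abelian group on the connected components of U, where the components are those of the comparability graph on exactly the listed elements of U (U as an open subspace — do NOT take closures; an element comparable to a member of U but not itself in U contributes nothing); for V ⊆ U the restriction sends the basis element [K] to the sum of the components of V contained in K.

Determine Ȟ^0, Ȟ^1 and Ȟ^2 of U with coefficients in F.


nonempty overlaps:
  U12={p2,p4,p6,p7} U13={p2,p4,p6,p7} U23={p1,p2,p4,p6,p7}
  U123={p2,p4,p6,p7}
components per intersection:
  U1: {p2,p4,p7} {p6}
  U2: {p1,p2,p4,p7} {p3} {p6}
  U3: {p1,p2,p4,p5,p6,p7}
  U12: {p2,p4,p7} {p6}
  U13: {p2,p4,p7} {p6}
  U23: {p1,p2,p4,p7} {p6}
  U123: {p2,p4,p7} {p6}
C dims 6,6,2; δ0: rk 4, SNF 1^4; δ1: rk 2, SNF 1^2
degree 0: 6−4−0 = 2 → Ȟ^0 ≅ Z^2
degree 1: 6−2−4 = 0 → Ȟ^1 ≅ 0
degree 2: 2−0−2 = 0 → Ȟ^2 ≅ 0

Ȟ^0 ≅ Z^2, Ȟ^1 ≅ 0, Ȟ^2 ≅ 0


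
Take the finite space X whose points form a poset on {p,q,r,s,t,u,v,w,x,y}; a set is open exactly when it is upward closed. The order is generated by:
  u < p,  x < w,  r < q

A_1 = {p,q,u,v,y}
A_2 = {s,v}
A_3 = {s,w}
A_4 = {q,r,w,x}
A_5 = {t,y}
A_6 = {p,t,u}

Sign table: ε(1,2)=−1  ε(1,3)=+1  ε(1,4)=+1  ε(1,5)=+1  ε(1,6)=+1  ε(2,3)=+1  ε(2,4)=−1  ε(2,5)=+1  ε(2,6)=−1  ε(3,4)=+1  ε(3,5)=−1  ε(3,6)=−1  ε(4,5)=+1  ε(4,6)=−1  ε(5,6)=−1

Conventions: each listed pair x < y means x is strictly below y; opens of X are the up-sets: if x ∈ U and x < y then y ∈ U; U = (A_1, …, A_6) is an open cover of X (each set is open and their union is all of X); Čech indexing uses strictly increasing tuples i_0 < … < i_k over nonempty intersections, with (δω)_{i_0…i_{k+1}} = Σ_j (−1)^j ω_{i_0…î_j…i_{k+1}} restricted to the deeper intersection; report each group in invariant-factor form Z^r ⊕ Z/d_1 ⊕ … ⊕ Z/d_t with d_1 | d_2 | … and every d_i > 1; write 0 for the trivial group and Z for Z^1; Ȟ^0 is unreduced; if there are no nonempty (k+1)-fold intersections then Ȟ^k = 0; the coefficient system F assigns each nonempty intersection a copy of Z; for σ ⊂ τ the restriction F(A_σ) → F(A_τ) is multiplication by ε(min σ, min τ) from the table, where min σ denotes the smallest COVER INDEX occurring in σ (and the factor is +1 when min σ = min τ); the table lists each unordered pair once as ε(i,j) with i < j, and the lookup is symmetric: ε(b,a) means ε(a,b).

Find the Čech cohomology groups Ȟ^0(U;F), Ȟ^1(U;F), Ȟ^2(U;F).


Ȟ^0 ≅ 0; Ȟ^1 ≅ Z ⊕ Z/2; Ȟ^2 ≅ 0

nonempty intersections:
  A12={v} A14={q} A15={y} A16={p,u} A23={s} A34={w} A56={t}
C dims 6,7; δ0: rk 6, SNF 1^5·2
Ȟ^0: (6−6)−0=0 ⇒ 0
Ȟ^1: (7−0)−6=1 plus torsion [2] ⇒ Z ⊕ Z/2
Ȟ^2: (0−0)−0=0 ⇒ 0


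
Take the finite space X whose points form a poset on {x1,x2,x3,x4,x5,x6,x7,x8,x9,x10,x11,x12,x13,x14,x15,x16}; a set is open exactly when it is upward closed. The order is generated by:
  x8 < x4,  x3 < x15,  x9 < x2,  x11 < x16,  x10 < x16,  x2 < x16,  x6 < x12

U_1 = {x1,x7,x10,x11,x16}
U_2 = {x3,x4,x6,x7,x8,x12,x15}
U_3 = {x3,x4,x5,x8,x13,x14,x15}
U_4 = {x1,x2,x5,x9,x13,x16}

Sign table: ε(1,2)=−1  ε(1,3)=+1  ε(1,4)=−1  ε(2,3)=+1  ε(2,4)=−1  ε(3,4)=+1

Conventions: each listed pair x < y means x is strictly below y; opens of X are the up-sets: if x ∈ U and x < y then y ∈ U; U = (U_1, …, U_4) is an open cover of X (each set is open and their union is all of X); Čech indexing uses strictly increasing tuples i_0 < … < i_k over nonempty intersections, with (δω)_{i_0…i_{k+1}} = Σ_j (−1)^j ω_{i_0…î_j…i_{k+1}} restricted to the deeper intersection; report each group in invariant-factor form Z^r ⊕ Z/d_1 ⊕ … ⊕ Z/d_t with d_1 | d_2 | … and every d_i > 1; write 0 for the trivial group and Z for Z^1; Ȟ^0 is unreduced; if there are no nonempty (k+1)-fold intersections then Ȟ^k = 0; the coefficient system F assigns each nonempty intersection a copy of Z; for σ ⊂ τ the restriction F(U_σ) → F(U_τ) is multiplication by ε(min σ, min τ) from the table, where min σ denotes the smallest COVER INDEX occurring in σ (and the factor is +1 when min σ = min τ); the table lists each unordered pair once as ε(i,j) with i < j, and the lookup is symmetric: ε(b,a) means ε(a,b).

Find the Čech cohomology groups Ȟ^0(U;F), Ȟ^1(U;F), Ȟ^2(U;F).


Ȟ^0 ≅ Z, Ȟ^1 ≅ Z, Ȟ^2 ≅ 0

nerve of the cover:
  U12={x7} U14={x1,x16} U23={x3,x4,x8,x15} U34={x5,x13}
C dims 4,4; δ0: rk 3, SNF 1^3
Ȟ^0 = (4 − 3) − 0 = 1, so Ȟ^0 ≅ Z
Ȟ^1 = (4 − 0) − 3 = 1, so Ȟ^1 ≅ Z
Ȟ^2 = (0 − 0) − 0 = 0, so Ȟ^2 ≅ 0


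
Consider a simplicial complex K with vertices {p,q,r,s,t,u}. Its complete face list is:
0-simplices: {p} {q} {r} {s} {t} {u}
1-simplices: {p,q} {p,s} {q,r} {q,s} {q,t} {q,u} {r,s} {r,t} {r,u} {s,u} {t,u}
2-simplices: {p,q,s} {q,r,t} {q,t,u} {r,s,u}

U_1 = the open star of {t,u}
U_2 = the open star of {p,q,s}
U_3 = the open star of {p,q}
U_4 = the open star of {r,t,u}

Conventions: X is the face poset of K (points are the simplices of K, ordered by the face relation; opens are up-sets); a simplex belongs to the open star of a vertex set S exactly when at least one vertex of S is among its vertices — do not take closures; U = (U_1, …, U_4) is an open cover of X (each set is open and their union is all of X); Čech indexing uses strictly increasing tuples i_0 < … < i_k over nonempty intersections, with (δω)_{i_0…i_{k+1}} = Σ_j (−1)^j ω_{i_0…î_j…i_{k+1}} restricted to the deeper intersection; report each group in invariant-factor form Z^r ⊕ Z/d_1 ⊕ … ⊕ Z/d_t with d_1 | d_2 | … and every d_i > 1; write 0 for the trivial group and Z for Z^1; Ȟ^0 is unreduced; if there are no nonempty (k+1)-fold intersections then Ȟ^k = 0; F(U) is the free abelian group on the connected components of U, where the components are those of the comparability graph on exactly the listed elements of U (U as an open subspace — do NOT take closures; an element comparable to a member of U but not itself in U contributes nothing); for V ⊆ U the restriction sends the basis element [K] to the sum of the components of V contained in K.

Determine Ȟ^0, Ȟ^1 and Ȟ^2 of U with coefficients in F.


intersection data:
  U1={{t},{u},{q,t},{q,u},{r,t},{r,u},{s,u},{t,u},{q,r,t},{q,t,u},{r,s,u}} U2={{p},{q},{s},{p,q},{p,s},{q,r},{q,s},{q,t},{q,u},{r,s},{s,u},{p,q,s},{q,r,t},{q,t,u},{r,s,u}} U3={{p},{q},{p,q},{p,s},{q,r},{q,s},{q,t},{q,u},{p,q,s},{q,r,t},{q,t,u}} U4={{r},{t},{u},{q,r},{q,t},{q,u},{r,s},{r,t},{r,u},{s,u},{t,u},{q,r,t},{q,t,u},{r,s,u}}
  U12={{q,t},{q,u},{s,u},{q,r,t},{q,t,u},{r,s,u}} U13={{q,t},{q,u},{q,r,t},{q,t,u}} U14={{t},{u},{q,t},{q,u},{r,t},{r,u},{s,u},{t,u},{q,r,t},{q,t,u},{r,s,u}} U23={{p},{q},{p,q},{p,s},{q,r},{q,s},{q,t},{q,u},{p,q,s},{q,r,t},{q,t,u}} U24={{q,r},{q,t},{q,u},{r,s},{s,u},{q,r,t},{q,t,u},{r,s,u}} U34={{q,r},{q,t},{q,u},{q,r,t},{q,t,u}}
  U123={{q,t},{q,u},{q,r,t},{q,t,u}} U124={{q,t},{q,u},{s,u},{q,r,t},{q,t,u},{r,s,u}} U134={{q,t},{q,u},{q,r,t},{q,t,u}} U234={{q,r},{q,t},{q,u},{q,r,t},{q,t,u}}
  U1234={{q,t},{q,u},{q,r,t},{q,t,u}}
components per intersection:
  U1: {{t},{u},{q,t},{q,u},{r,t},{r,u},{s,u},{t,u},{q,r,t},{q,t,u},{r,s,u}}
  U2: {{p},{q},{s},{p,q},{p,s},{q,r},{q,s},{q,t},{q,u},{r,s},{s,u},{p,q,s},{q,r,t},{q,t,u},{r,s,u}}
  U3: {{p},{q},{p,q},{p,s},{q,r},{q,s},{q,t},{q,u},{p,q,s},{q,r,t},{q,t,u}}
  U4: {{r},{t},{u},{q,r},{q,t},{q,u},{r,s},{r,t},{r,u},{s,u},{t,u},{q,r,t},{q,t,u},{r,s,u}}
  U12: {{q,t},{q,u},{q,r,t},{q,t,u}} {{s,u},{r,s,u}}
  U13: {{q,t},{q,u},{q,r,t},{q,t,u}}
  U14: {{t},{u},{q,t},{q,u},{r,t},{r,u},{s,u},{t,u},{q,r,t},{q,t,u},{r,s,u}}
  U23: {{p},{q},{p,q},{p,s},{q,r},{q,s},{q,t},{q,u},{p,q,s},{q,r,t},{q,t,u}}
  U24: {{q,r},{q,t},{q,u},{q,r,t},{q,t,u}} {{r,s},{s,u},{r,s,u}}
  U34: {{q,r},{q,t},{q,u},{q,r,t},{q,t,u}}
  U123: {{q,t},{q,u},{q,r,t},{q,t,u}}
  U124: {{q,t},{q,u},{q,r,t},{q,t,u}} {{s,u},{r,s,u}}
  U134: {{q,t},{q,u},{q,r,t},{q,t,u}}
  U234: {{q,r},{q,t},{q,u},{q,r,t},{q,t,u}}
  U1234: {{q,t},{q,u},{q,r,t},{q,t,u}}
C dims 4,8,5,1; δ0: rk 3, SNF 1^3; δ1: rk 4, SNF 1^4; δ2: rk 1, SNF 1^1
Ȟ^0 = (4 − 3) − 0 = 1, so Ȟ^0 ≅ Z
Ȟ^1 = (8 − 4) − 3 = 1, so Ȟ^1 ≅ Z
Ȟ^2 = (5 − 1) − 4 = 0, so Ȟ^2 ≅ 0

Ȟ^0 = Z, Ȟ^1 = Z, Ȟ^2 = 0


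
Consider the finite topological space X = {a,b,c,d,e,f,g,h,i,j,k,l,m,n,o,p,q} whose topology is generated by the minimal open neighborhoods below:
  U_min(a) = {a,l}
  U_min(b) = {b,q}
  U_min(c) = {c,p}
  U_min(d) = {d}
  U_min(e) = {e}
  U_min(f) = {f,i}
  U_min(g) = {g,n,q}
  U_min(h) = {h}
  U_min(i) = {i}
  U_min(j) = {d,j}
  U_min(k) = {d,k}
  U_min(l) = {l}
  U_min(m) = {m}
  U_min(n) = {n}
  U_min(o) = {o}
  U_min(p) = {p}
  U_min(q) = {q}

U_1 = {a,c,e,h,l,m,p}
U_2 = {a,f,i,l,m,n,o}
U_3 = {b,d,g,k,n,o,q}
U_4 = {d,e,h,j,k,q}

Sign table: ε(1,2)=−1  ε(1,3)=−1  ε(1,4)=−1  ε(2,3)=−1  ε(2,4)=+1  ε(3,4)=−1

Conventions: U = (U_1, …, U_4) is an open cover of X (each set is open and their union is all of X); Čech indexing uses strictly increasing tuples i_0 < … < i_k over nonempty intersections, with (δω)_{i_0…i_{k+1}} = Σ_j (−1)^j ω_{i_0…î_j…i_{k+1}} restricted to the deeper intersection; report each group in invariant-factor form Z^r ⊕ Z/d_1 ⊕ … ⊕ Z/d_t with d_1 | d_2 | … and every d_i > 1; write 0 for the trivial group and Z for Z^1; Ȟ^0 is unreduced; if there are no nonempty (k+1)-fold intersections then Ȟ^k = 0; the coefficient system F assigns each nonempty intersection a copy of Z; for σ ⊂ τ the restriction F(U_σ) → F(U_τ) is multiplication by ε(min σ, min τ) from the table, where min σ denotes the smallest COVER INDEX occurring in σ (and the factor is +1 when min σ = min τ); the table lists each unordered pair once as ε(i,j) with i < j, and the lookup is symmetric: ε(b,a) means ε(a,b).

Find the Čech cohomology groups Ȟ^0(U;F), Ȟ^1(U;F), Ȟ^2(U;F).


Ȟ^0 = Z, Ȟ^1 = Z, Ȟ^2 = 0

nerve simplices:
  U12={a,l,m} U14={e,h} U23={n,o} U34={d,k,q}
C dims 4,4; δ0: rk 3, SNF 1^3
degree 0: 4−3−0 = 1 → Ȟ^0 ≅ Z
degree 1: 4−0−3 = 1 → Ȟ^1 ≅ Z
degree 2: 0−0−0 = 0 → Ȟ^2 ≅ 0


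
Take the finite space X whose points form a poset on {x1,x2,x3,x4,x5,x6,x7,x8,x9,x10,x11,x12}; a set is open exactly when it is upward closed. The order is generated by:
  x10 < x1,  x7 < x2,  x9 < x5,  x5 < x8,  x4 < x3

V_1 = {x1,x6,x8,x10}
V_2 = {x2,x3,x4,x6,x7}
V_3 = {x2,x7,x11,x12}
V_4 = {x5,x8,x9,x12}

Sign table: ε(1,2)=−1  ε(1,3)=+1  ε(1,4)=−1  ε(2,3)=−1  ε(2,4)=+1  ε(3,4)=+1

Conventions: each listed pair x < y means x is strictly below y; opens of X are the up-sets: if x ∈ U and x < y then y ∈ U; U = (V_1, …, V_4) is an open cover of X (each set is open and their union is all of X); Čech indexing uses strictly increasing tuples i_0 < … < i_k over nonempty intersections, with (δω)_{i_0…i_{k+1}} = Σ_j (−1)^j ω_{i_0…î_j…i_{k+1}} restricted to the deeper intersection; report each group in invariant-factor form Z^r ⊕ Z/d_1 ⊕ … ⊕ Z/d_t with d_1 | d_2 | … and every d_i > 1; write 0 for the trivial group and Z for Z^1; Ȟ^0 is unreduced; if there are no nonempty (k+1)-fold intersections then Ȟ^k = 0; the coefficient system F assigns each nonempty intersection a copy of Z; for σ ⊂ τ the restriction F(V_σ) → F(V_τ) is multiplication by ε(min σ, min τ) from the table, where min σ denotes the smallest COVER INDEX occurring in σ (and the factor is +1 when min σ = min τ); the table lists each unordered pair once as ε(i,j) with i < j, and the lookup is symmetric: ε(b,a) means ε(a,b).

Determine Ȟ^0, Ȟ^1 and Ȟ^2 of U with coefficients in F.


nerve simplices:
  V12={x6} V14={x8} V23={x2,x7} V34={x12}
C dims 4,4; δ0: rk 4, SNF 1^3·2
degree 0: 4−4−0 = 0 → Ȟ^0 ≅ 0
degree 1: 4−0−4 = 0 plus torsion [2] → Ȟ^1 ≅ Z/2
degree 2: 0−0−0 = 0 → Ȟ^2 ≅ 0

Ȟ^0 = 0, Ȟ^1 = Z/2, Ȟ^2 = 0


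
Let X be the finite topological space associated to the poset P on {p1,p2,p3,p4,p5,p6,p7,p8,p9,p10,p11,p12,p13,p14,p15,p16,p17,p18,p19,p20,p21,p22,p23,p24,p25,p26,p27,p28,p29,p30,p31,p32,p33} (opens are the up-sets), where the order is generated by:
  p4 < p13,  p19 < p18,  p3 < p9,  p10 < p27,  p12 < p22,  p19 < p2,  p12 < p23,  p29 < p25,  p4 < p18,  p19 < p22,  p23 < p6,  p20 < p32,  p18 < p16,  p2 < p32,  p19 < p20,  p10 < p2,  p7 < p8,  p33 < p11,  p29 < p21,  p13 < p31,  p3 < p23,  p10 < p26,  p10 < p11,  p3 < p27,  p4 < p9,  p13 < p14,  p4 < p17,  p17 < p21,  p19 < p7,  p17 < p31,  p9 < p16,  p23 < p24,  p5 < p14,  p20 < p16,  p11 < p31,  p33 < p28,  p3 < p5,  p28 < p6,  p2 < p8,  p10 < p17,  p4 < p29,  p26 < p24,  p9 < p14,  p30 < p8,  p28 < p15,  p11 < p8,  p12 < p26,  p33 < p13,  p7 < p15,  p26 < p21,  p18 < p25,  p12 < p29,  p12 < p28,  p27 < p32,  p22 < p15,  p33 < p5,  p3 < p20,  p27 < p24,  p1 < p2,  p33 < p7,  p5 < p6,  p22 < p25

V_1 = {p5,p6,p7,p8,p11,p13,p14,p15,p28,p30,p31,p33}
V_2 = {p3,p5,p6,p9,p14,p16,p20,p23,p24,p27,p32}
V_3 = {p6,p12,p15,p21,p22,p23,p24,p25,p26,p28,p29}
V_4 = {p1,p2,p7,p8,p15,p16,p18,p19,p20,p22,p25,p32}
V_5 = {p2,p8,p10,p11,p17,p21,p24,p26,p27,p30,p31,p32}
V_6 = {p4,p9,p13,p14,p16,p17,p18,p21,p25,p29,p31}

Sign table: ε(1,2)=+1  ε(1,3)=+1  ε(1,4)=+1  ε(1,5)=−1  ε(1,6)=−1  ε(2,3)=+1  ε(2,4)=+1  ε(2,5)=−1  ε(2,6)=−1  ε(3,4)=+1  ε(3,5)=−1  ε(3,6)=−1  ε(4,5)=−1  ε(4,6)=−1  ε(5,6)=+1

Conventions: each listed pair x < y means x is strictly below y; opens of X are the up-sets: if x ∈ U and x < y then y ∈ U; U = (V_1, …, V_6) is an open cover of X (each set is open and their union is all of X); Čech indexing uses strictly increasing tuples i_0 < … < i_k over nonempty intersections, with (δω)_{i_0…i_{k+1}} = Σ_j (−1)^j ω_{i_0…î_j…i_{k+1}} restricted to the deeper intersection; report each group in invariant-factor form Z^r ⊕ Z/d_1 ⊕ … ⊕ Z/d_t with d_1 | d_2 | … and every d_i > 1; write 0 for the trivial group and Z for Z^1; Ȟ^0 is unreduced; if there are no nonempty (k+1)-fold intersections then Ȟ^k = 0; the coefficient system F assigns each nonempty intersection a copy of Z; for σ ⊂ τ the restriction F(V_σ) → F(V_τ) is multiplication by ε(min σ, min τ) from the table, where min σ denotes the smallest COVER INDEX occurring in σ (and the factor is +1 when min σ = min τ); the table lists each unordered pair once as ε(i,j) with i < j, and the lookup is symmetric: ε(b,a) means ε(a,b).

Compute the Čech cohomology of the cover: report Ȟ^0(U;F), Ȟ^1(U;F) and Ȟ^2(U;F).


nonempty overlaps:
  V12={p5,p6,p14} V13={p6,p15,p28} V14={p7,p8,p15} V15={p8,p11,p30,p31} V16={p13,p14,p31} V23={p6,p23,p24} V24={p16,p20,p32} V25={p24,p27,p32} V26={p9,p14,p16} V34={p15,p22,p25} V35={p21,p24,p26} V36={p21,p25,p29} V45={p2,p8,p32} V46={p16,p18,p25} V56={p17,p21,p31}
  V123={p6} V126={p14} V134={p15} V145={p8} V156={p31} V235={p24} V245={p32} V246={p16} V346={p25} V356={p21}
C dims 6,15,10; δ0: rk 5, SNF 1^5; δ1: rk 10, SNF 1^9·2
degree 0: 6−5−0 = 1 → Ȟ^0 ≅ Z
degree 1: 15−10−5 = 0 → Ȟ^1 ≅ 0
degree 2: 10−0−10 = 0 plus torsion [2] → Ȟ^2 ≅ Z/2

Ȟ^0 = Z,  Ȟ^1 = 0,  Ȟ^2 = Z/2


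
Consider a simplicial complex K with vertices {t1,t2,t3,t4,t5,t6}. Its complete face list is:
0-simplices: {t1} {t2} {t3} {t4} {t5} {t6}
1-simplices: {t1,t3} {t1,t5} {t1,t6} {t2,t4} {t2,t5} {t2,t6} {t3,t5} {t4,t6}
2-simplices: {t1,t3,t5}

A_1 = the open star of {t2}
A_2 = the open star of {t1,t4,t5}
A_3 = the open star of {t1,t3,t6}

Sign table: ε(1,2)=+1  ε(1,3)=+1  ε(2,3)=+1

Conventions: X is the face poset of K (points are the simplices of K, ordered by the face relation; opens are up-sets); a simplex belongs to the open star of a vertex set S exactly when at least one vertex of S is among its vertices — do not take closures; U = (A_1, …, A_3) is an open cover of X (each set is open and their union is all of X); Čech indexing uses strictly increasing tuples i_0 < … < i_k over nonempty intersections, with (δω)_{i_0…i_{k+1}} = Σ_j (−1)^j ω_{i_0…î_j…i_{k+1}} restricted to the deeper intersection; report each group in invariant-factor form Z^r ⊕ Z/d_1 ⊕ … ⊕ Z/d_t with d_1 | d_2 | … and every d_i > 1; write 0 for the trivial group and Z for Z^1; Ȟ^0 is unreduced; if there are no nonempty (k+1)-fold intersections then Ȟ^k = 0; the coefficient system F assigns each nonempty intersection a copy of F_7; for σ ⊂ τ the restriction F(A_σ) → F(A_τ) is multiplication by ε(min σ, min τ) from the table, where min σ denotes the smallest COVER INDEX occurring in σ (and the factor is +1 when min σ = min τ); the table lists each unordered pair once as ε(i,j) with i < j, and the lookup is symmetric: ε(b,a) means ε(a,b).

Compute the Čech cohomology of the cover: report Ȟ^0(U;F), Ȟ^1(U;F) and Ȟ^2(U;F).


Ȟ^0 = Z/7; Ȟ^1 = Z/7; Ȟ^2 = 0

nonempty overlaps:
  A1={{t2},{t2,t4},{t2,t5},{t2,t6}} A2={{t1},{t4},{t5},{t1,t3},{t1,t5},{t1,t6},{t2,t4},{t2,t5},{t3,t5},{t4,t6},{t1,t3,t5}} A3={{t1},{t3},{t6},{t1,t3},{t1,t5},{t1,t6},{t2,t6},{t3,t5},{t4,t6},{t1,t3,t5}}
  A12={{t2,t4},{t2,t5}} A13={{t2,t6}} A23={{t1},{t1,t3},{t1,t5},{t1,t6},{t3,t5},{t4,t6},{t1,t3,t5}}
C dims 3,3; δ0: rk_F7 2
degree 0: 3−2−0 = 1 → Ȟ^0 ≅ Z/7
degree 1: 3−0−2 = 1 → Ȟ^1 ≅ Z/7
degree 2: 0−0−0 = 0 → Ȟ^2 ≅ 0


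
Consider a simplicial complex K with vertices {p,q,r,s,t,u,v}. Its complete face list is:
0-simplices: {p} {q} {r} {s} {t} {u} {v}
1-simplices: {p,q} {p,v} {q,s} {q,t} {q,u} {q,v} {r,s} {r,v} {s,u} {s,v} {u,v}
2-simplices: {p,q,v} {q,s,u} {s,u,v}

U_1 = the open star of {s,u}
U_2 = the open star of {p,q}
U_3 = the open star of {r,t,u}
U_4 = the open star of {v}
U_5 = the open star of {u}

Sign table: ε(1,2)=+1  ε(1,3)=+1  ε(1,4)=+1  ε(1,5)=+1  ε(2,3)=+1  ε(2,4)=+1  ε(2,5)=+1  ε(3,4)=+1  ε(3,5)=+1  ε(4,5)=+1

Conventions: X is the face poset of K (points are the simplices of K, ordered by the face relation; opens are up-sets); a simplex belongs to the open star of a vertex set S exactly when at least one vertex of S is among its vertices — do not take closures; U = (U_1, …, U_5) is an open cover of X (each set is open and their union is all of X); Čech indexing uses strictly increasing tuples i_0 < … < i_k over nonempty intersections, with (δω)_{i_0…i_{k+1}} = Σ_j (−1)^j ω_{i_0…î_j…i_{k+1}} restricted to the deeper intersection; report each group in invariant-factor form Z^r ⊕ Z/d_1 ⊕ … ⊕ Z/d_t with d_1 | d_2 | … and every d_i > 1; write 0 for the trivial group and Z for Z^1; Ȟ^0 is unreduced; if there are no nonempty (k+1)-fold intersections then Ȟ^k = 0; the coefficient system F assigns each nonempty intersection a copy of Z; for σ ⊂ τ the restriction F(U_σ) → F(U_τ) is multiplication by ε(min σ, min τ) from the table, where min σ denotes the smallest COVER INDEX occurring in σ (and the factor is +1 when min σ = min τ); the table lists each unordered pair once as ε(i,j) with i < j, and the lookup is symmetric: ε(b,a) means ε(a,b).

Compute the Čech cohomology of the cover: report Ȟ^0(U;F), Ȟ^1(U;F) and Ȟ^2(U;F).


nerve simplices:
  U1={{s},{u},{q,s},{q,u},{r,s},{s,u},{s,v},{u,v},{q,s,u},{s,u,v}} U2={{p},{q},{p,q},{p,v},{q,s},{q,t},{q,u},{q,v},{p,q,v},{q,s,u}} U3={{r},{t},{u},{q,t},{q,u},{r,s},{r,v},{s,u},{u,v},{q,s,u},{s,u,v}} U4={{v},{p,v},{q,v},{r,v},{s,v},{u,v},{p,q,v},{s,u,v}} U5={{u},{q,u},{s,u},{u,v},{q,s,u},{s,u,v}}
  U12={{q,s},{q,u},{q,s,u}} U13={{u},{q,u},{r,s},{s,u},{u,v},{q,s,u},{s,u,v}} U14={{s,v},{u,v},{s,u,v}} U15={{u},{q,u},{s,u},{u,v},{q,s,u},{s,u,v}} U23={{q,t},{q,u},{q,s,u}} U24={{p,v},{q,v},{p,q,v}} U25={{q,u},{q,s,u}} U34={{r,v},{u,v},{s,u,v}} U35={{u},{q,u},{s,u},{u,v},{q,s,u},{s,u,v}} U45={{u,v},{s,u,v}}
  U123={{q,u},{q,s,u}} U125={{q,u},{q,s,u}} U134={{u,v},{s,u,v}} U135={{u},{q,u},{s,u},{u,v},{q,s,u},{s,u,v}} U145={{u,v},{s,u,v}} U235={{q,u},{q,s,u}} U345={{u,v},{s,u,v}}
  U1235={{q,u},{q,s,u}} U1345={{u,v},{s,u,v}}
C dims 5,10,7,2; δ0: rk 4, SNF 1^4; δ1: rk 5, SNF 1^5; δ2: rk 2, SNF 1^2
degree 0: 5−4−0 = 1 → Ȟ^0 ≅ Z
degree 1: 10−5−4 = 1 → Ȟ^1 ≅ Z
degree 2: 7−2−5 = 0 → Ȟ^2 ≅ 0

Ȟ^0(U;F) ≅ Z, Ȟ^1(U;F) ≅ Z, Ȟ^2(U;F) ≅ 0


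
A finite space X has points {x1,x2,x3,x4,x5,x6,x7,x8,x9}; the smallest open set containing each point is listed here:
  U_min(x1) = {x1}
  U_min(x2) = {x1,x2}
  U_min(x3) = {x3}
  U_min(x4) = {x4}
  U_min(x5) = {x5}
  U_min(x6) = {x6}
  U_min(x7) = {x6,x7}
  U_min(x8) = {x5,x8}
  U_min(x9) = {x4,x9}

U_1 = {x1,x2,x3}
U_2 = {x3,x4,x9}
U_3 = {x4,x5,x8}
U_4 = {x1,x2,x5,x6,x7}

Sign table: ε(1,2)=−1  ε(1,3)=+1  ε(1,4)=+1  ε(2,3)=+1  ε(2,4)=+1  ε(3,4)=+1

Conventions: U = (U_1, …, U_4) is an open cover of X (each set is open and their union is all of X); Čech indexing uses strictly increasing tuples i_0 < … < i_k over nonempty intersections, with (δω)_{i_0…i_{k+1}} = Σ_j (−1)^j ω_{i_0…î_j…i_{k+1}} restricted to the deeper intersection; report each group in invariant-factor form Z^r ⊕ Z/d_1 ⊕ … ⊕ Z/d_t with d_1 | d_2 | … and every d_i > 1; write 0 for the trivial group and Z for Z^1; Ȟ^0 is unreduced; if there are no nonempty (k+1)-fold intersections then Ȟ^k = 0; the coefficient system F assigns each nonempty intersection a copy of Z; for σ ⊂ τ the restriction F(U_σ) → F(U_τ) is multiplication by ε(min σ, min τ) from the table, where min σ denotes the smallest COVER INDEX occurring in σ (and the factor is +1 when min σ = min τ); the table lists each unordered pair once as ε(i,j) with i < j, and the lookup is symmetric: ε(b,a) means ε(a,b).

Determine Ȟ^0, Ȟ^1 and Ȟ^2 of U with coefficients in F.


Ȟ^0 = 0,  Ȟ^1 = Z/2,  Ȟ^2 = 0

nerve of the cover:
  U12={x3} U14={x1,x2} U23={x4} U34={x5}
C dims 4,4; δ0: rk 4, SNF 1^3·2
Ȟ^0 = (4 − 4) − 0 = 0, so Ȟ^0 ≅ 0
Ȟ^1 = (4 − 0) − 4 = 0 plus torsion [2], so Ȟ^1 ≅ Z/2
Ȟ^2 = (0 − 0) − 0 = 0, so Ȟ^2 ≅ 0


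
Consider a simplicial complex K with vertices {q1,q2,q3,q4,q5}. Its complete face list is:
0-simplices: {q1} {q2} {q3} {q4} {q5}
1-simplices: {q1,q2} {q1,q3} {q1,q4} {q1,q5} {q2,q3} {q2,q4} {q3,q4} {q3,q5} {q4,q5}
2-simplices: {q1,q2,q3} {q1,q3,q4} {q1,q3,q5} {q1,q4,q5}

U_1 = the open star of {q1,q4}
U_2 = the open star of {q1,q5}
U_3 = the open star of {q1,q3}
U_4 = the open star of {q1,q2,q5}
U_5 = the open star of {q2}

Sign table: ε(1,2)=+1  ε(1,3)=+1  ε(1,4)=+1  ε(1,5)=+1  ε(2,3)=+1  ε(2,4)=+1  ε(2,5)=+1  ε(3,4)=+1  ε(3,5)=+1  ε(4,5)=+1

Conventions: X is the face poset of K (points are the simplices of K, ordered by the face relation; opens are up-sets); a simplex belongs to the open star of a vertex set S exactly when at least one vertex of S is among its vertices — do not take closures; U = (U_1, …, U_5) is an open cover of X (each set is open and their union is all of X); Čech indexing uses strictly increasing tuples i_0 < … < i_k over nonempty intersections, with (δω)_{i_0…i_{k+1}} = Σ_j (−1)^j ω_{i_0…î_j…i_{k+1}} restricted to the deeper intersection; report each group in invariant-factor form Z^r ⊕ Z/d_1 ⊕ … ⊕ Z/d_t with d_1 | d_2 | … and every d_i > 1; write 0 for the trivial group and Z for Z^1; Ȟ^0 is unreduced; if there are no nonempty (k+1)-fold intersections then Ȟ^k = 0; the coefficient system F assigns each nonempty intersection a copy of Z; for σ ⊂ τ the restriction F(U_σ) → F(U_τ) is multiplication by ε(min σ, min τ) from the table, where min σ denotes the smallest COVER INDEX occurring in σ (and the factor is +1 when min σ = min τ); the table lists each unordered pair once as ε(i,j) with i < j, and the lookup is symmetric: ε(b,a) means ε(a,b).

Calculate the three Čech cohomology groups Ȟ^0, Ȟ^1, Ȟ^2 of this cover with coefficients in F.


Ȟ^0 = Z, Ȟ^1 = 0 and Ȟ^2 = 0

nonempty intersections:
  U1={{q1},{q4},{q1,q2},{q1,q3},{q1,q4},{q1,q5},{q2,q4},{q3,q4},{q4,q5},{q1,q2,q3},{q1,q3,q4},{q1,q3,q5},{q1,q4,q5}} U2={{q1},{q5},{q1,q2},{q1,q3},{q1,q4},{q1,q5},{q3,q5},{q4,q5},{q1,q2,q3},{q1,q3,q4},{q1,q3,q5},{q1,q4,q5}} U3={{q1},{q3},{q1,q2},{q1,q3},{q1,q4},{q1,q5},{q2,q3},{q3,q4},{q3,q5},{q1,q2,q3},{q1,q3,q4},{q1,q3,q5},{q1,q4,q5}} U4={{q1},{q2},{q5},{q1,q2},{q1,q3},{q1,q4},{q1,q5},{q2,q3},{q2,q4},{q3,q5},{q4,q5},{q1,q2,q3},{q1,q3,q4},{q1,q3,q5},{q1,q4,q5}} U5={{q2},{q1,q2},{q2,q3},{q2,q4},{q1,q2,q3}}
  U12={{q1},{q1,q2},{q1,q3},{q1,q4},{q1,q5},{q4,q5},{q1,q2,q3},{q1,q3,q4},{q1,q3,q5},{q1,q4,q5}} U13={{q1},{q1,q2},{q1,q3},{q1,q4},{q1,q5},{q3,q4},{q1,q2,q3},{q1,q3,q4},{q1,q3,q5},{q1,q4,q5}} U14={{q1},{q1,q2},{q1,q3},{q1,q4},{q1,q5},{q2,q4},{q4,q5},{q1,q2,q3},{q1,q3,q4},{q1,q3,q5},{q1,q4,q5}} U15={{q1,q2},{q2,q4},{q1,q2,q3}} U23={{q1},{q1,q2},{q1,q3},{q1,q4},{q1,q5},{q3,q5},{q1,q2,q3},{q1,q3,q4},{q1,q3,q5},{q1,q4,q5}} U24={{q1},{q5},{q1,q2},{q1,q3},{q1,q4},{q1,q5},{q3,q5},{q4,q5},{q1,q2,q3},{q1,q3,q4},{q1,q3,q5},{q1,q4,q5}} U25={{q1,q2},{q1,q2,q3}} U34={{q1},{q1,q2},{q1,q3},{q1,q4},{q1,q5},{q2,q3},{q3,q5},{q1,q2,q3},{q1,q3,q4},{q1,q3,q5},{q1,q4,q5}} U35={{q1,q2},{q2,q3},{q1,q2,q3}} U45={{q2},{q1,q2},{q2,q3},{q2,q4},{q1,q2,q3}}
  U123={{q1},{q1,q2},{q1,q3},{q1,q4},{q1,q5},{q1,q2,q3},{q1,q3,q4},{q1,q3,q5},{q1,q4,q5}} U124={{q1},{q1,q2},{q1,q3},{q1,q4},{q1,q5},{q4,q5},{q1,q2,q3},{q1,q3,q4},{q1,q3,q5},{q1,q4,q5}} U125={{q1,q2},{q1,q2,q3}} U134={{q1},{q1,q2},{q1,q3},{q1,q4},{q1,q5},{q1,q2,q3},{q1,q3,q4},{q1,q3,q5},{q1,q4,q5}} U135={{q1,q2},{q1,q2,q3}} U145={{q1,q2},{q2,q4},{q1,q2,q3}} U234={{q1},{q1,q2},{q1,q3},{q1,q4},{q1,q5},{q3,q5},{q1,q2,q3},{q1,q3,q4},{q1,q3,q5},{q1,q4,q5}} U235={{q1,q2},{q1,q2,q3}} U245={{q1,q2},{q1,q2,q3}} U345={{q1,q2},{q2,q3},{q1,q2,q3}}
  U1234={{q1},{q1,q2},{q1,q3},{q1,q4},{q1,q5},{q1,q2,q3},{q1,q3,q4},{q1,q3,q5},{q1,q4,q5}} U1235={{q1,q2},{q1,q2,q3}} U1245={{q1,q2},{q1,q2,q3}} U1345={{q1,q2},{q1,q2,q3}} U2345={{q1,q2},{q1,q2,q3}}
  U12345={{q1,q2},{q1,q2,q3}}
C dims 5,10,10,5; δ0: rk 4, SNF 1^4; δ1: rk 6, SNF 1^6; δ2: rk 4, SNF 1^4
Ȟ^0: (5−4)−0=1 ⇒ Z
Ȟ^1: (10−6)−4=0 ⇒ 0
Ȟ^2: (10−4)−6=0 ⇒ 0


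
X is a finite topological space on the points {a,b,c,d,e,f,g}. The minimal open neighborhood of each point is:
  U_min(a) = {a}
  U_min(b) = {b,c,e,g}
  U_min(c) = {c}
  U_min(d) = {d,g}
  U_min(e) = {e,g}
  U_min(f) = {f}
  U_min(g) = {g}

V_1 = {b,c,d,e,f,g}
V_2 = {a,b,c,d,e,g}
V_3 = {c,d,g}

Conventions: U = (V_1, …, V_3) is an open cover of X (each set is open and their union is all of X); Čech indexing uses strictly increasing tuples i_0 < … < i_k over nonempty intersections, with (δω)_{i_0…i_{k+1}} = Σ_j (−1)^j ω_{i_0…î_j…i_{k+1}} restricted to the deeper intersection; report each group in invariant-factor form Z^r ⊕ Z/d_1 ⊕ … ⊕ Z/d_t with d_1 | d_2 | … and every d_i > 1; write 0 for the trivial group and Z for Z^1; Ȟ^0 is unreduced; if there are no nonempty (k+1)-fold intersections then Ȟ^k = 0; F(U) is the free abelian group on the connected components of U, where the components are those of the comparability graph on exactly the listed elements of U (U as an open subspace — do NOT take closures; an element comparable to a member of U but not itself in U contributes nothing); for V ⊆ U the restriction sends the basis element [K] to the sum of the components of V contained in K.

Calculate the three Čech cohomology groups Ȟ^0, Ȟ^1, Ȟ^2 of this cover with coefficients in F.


Ȟ^0 = Z^3, Ȟ^1 = 0, Ȟ^2 = 0

nerve of the cover:
  V12={b,c,d,e,g} V13={c,d,g} V23={c,d,g}
  V123={c,d,g}
components per intersection:
  V1: {b,c,d,e,g} {f}
  V2: {a} {b,c,d,e,g}
  V3: {c} {d,g}
  V12: {b,c,d,e,g}
  V13: {c} {d,g}
  V23: {c} {d,g}
  V123: {c} {d,g}
C dims 6,5,2; δ0: rk 3, SNF 1^3; δ1: rk 2, SNF 1^2
Ȟ^0 = (6 − 3) − 0 = 3, so Ȟ^0 ≅ Z^3
Ȟ^1 = (5 − 2) − 3 = 0, so Ȟ^1 ≅ 0
Ȟ^2 = (2 − 0) − 2 = 0, so Ȟ^2 ≅ 0


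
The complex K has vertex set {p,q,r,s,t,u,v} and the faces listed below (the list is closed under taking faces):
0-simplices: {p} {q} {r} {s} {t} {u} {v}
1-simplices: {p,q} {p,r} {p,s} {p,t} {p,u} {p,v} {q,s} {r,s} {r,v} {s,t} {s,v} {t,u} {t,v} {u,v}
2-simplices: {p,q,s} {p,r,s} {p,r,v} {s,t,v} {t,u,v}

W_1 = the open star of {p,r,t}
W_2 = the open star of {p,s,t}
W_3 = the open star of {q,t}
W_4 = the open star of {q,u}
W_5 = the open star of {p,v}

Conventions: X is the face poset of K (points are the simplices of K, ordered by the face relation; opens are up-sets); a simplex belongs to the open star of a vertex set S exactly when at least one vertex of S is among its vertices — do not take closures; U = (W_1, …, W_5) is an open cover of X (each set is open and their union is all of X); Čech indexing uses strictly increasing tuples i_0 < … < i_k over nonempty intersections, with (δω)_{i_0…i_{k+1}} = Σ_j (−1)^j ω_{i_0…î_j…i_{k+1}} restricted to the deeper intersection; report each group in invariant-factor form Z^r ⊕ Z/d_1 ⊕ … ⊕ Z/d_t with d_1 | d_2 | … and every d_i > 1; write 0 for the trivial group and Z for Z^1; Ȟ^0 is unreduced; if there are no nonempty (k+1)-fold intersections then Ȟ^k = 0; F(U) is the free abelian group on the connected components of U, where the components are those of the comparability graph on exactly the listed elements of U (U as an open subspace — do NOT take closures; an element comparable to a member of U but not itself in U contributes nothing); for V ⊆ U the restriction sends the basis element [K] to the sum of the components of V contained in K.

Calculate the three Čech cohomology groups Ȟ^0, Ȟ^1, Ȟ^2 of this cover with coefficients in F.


Ȟ^0(U;F) ≅ Z,  Ȟ^1(U;F) ≅ Z^2,  Ȟ^2(U;F) ≅ 0

nonempty intersections:
  W1={{p},{r},{t},{p,q},{p,r},{p,s},{p,t},{p,u},{p,v},{r,s},{r,v},{s,t},{t,u},{t,v},{p,q,s},{p,r,s},{p,r,v},{s,t,v},{t,u,v}} W2={{p},{s},{t},{p,q},{p,r},{p,s},{p,t},{p,u},{p,v},{q,s},{r,s},{s,t},{s,v},{t,u},{t,v},{p,q,s},{p,r,s},{p,r,v},{s,t,v},{t,u,v}} W3={{q},{t},{p,q},{p,t},{q,s},{s,t},{t,u},{t,v},{p,q,s},{s,t,v},{t,u,v}} W4={{q},{u},{p,q},{p,u},{q,s},{t,u},{u,v},{p,q,s},{t,u,v}} W5={{p},{v},{p,q},{p,r},{p,s},{p,t},{p,u},{p,v},{r,v},{s,v},{t,v},{u,v},{p,q,s},{p,r,s},{p,r,v},{s,t,v},{t,u,v}}
  W12={{p},{t},{p,q},{p,r},{p,s},{p,t},{p,u},{p,v},{r,s},{s,t},{t,u},{t,v},{p,q,s},{p,r,s},{p,r,v},{s,t,v},{t,u,v}} W13={{t},{p,q},{p,t},{s,t},{t,u},{t,v},{p,q,s},{s,t,v},{t,u,v}} W14={{p,q},{p,u},{t,u},{p,q,s},{t,u,v}} W15={{p},{p,q},{p,r},{p,s},{p,t},{p,u},{p,v},{r,v},{t,v},{p,q,s},{p,r,s},{p,r,v},{s,t,v},{t,u,v}} W23={{t},{p,q},{p,t},{q,s},{s,t},{t,u},{t,v},{p,q,s},{s,t,v},{t,u,v}} W24={{p,q},{p,u},{q,s},{t,u},{p,q,s},{t,u,v}} W25={{p},{p,q},{p,r},{p,s},{p,t},{p,u},{p,v},{s,v},{t,v},{p,q,s},{p,r,s},{p,r,v},{s,t,v},{t,u,v}} W34={{q},{p,q},{q,s},{t,u},{p,q,s},{t,u,v}} W35={{p,q},{p,t},{t,v},{p,q,s},{s,t,v},{t,u,v}} W45={{p,q},{p,u},{u,v},{p,q,s},{t,u,v}}
  W123={{t},{p,q},{p,t},{s,t},{t,u},{t,v},{p,q,s},{s,t,v},{t,u,v}} W124={{p,q},{p,u},{t,u},{p,q,s},{t,u,v}} W125={{p},{p,q},{p,r},{p,s},{p,t},{p,u},{p,v},{t,v},{p,q,s},{p,r,s},{p,r,v},{s,t,v},{t,u,v}} W134={{p,q},{t,u},{p,q,s},{t,u,v}} W135={{p,q},{p,t},{t,v},{p,q,s},{s,t,v},{t,u,v}} W145={{p,q},{p,u},{p,q,s},{t,u,v}} W234={{p,q},{q,s},{t,u},{p,q,s},{t,u,v}} W235={{p,q},{p,t},{t,v},{p,q,s},{s,t,v},{t,u,v}} W245={{p,q},{p,u},{p,q,s},{t,u,v}} W345={{p,q},{p,q,s},{t,u,v}}
  W1234={{p,q},{t,u},{p,q,s},{t,u,v}} W1235={{p,q},{p,t},{t,v},{p,q,s},{s,t,v},{t,u,v}} W1245={{p,q},{p,u},{p,q,s},{t,u,v}} W1345={{p,q},{p,q,s},{t,u,v}} W2345={{p,q},{p,q,s},{t,u,v}}
  W12345={{p,q},{p,q,s},{t,u,v}}
components per intersection:
  W1: {{p},{r},{t},{p,q},{p,r},{p,s},{p,t},{p,u},{p,v},{r,s},{r,v},{s,t},{t,u},{t,v},{p,q,s},{p,r,s},{p,r,v},{s,t,v},{t,u,v}}
  W2: {{p},{s},{t},{p,q},{p,r},{p,s},{p,t},{p,u},{p,v},{q,s},{r,s},{s,t},{s,v},{t,u},{t,v},{p,q,s},{p,r,s},{p,r,v},{s,t,v},{t,u,v}}
  W3: {{q},{p,q},{q,s},{p,q,s}} {{t},{p,t},{s,t},{t,u},{t,v},{s,t,v},{t,u,v}}
  W4: {{q},{p,q},{q,s},{p,q,s}} {{u},{p,u},{t,u},{u,v},{t,u,v}}
  W5: {{p},{v},{p,q},{p,r},{p,s},{p,t},{p,u},{p,v},{r,v},{s,v},{t,v},{u,v},{p,q,s},{p,r,s},{p,r,v},{s,t,v},{t,u,v}}
  W12: {{p},{t},{p,q},{p,r},{p,s},{p,t},{p,u},{p,v},{r,s},{s,t},{t,u},{t,v},{p,q,s},{p,r,s},{p,r,v},{s,t,v},{t,u,v}}
  W13: {{t},{p,t},{s,t},{t,u},{t,v},{s,t,v},{t,u,v}} {{p,q},{p,q,s}}
  W14: {{p,q},{p,q,s}} {{p,u}} {{t,u},{t,u,v}}
  W15: {{p},{p,q},{p,r},{p,s},{p,t},{p,u},{p,v},{r,v},{p,q,s},{p,r,s},{p,r,v}} {{t,v},{s,t,v},{t,u,v}}
  W23: {{t},{p,t},{s,t},{t,u},{t,v},{s,t,v},{t,u,v}} {{p,q},{q,s},{p,q,s}}
  W24: {{p,q},{q,s},{p,q,s}} {{p,u}} {{t,u},{t,u,v}}
  W25: {{p},{p,q},{p,r},{p,s},{p,t},{p,u},{p,v},{p,q,s},{p,r,s},{p,r,v}} {{s,v},{t,v},{s,t,v},{t,u,v}}
  W34: {{q},{p,q},{q,s},{p,q,s}} {{t,u},{t,u,v}}
  W35: {{p,q},{p,q,s}} {{p,t}} {{t,v},{s,t,v},{t,u,v}}
  W45: {{p,q},{p,q,s}} {{p,u}} {{u,v},{t,u,v}}
  W123: {{t},{p,t},{s,t},{t,u},{t,v},{s,t,v},{t,u,v}} {{p,q},{p,q,s}}
  W124: {{p,q},{p,q,s}} {{p,u}} {{t,u},{t,u,v}}
  W125: {{p},{p,q},{p,r},{p,s},{p,t},{p,u},{p,v},{p,q,s},{p,r,s},{p,r,v}} {{t,v},{s,t,v},{t,u,v}}
  W134: {{p,q},{p,q,s}} {{t,u},{t,u,v}}
  W135: {{p,q},{p,q,s}} {{p,t}} {{t,v},{s,t,v},{t,u,v}}
  W145: {{p,q},{p,q,s}} {{p,u}} {{t,u,v}}
  W234: {{p,q},{q,s},{p,q,s}} {{t,u},{t,u,v}}
  W235: {{p,q},{p,q,s}} {{p,t}} {{t,v},{s,t,v},{t,u,v}}
  W245: {{p,q},{p,q,s}} {{p,u}} {{t,u,v}}
  W345: {{p,q},{p,q,s}} {{t,u,v}}
  W1234: {{p,q},{p,q,s}} {{t,u},{t,u,v}}
  W1235: {{p,q},{p,q,s}} {{p,t}} {{t,v},{s,t,v},{t,u,v}}
  W1245: {{p,q},{p,q,s}} {{p,u}} {{t,u,v}}
  W1345: {{p,q},{p,q,s}} {{t,u,v}}
  W2345: {{p,q},{p,q,s}} {{t,u,v}}
  W12345: {{p,q},{p,q,s}} {{t,u,v}}
C dims 7,23,25,12; δ0: rk 6, SNF 1^6; δ1: rk 15, SNF 1^15; δ2: rk 10, SNF 1^10
Ȟ^0: (7−6)−0=1 ⇒ Z
Ȟ^1: (23−15)−6=2 ⇒ Z^2
Ȟ^2: (25−10)−15=0 ⇒ 0
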